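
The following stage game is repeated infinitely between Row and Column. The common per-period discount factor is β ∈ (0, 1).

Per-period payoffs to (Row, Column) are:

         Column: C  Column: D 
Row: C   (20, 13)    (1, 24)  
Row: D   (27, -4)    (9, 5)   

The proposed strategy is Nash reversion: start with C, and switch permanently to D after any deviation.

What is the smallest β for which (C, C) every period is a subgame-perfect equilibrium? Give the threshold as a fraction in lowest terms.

For Row: deviation gain 27−20 = 7, per-period punishment loss 20−9 = 11. IC gives β ≥ 7/18.
For Column: gain 11, loss 8 per period, so β ≥ 11/19.
The tighter constraint is Column's, so cooperation needs β ≥ 11/19.

11/19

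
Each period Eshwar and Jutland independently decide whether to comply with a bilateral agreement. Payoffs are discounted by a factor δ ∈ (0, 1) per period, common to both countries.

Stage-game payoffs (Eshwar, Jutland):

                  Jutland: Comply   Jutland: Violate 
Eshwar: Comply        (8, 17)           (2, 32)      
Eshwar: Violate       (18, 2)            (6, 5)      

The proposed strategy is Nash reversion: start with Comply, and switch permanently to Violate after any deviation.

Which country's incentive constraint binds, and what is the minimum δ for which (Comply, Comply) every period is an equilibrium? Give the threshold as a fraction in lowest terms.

Eshwar; δ ≥ 5/6

Eshwar's threshold: (18−8)/(18−6) = 5/6.
Jutland's threshold: (32−17)/(32−5) = 5/9.
5/6 > 5/9, so Eshwar binds and δ* = 5/6.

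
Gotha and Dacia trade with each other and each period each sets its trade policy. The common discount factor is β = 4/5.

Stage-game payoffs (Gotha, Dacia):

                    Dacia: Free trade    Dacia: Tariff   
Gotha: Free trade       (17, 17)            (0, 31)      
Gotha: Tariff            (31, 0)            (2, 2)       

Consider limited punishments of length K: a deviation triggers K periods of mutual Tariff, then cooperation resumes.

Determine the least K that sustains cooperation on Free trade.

Need Σ_{k=1}^{K} β^k ≥ (31−17)/(17−2) = 0.9333 at β = 4/5.
At K = 1 the sum is 0.8000 < 0.9333; at K = 2 it is 1.4400 ≥ 0.9333.
So the minimum punishment length is K = 2.

2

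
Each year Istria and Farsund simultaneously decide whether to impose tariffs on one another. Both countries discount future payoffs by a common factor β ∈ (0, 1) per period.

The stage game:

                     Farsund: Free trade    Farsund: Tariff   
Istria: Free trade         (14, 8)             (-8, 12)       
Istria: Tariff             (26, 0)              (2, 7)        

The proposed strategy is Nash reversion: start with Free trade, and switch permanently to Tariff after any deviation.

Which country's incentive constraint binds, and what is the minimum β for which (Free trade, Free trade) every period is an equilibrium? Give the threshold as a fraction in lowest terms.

Farsund; β ≥ 4/5

For Istria: deviation gain 26−14 = 12, per-period punishment loss 14−2 = 12. IC gives β ≥ 12/24 = 1/2.
For Farsund: gain 4, loss 1 per period, so β ≥ 4/5.
The tighter constraint is Farsund's, so cooperation needs β ≥ 4/5.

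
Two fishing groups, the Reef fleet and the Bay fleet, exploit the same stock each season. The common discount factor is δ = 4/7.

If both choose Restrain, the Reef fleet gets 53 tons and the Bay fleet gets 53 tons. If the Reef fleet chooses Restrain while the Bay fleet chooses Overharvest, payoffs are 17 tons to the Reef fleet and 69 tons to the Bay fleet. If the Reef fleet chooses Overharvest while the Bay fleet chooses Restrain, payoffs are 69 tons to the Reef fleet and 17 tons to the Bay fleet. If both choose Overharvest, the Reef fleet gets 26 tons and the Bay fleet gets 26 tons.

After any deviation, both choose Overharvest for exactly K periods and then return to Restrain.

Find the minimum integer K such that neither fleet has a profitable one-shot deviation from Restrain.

2

No profitable deviation requires (53−26)(δ+…+δ^K) ≥ 69−53, i.e. δ+…+δ^K ≥ 16/27 ≈ 0.5926.
With δ = 4/7, the partial sums are K=1: 0.5714, K=2: 0.8980.
K = 2 is the first length at which the sum reaches 0.5926.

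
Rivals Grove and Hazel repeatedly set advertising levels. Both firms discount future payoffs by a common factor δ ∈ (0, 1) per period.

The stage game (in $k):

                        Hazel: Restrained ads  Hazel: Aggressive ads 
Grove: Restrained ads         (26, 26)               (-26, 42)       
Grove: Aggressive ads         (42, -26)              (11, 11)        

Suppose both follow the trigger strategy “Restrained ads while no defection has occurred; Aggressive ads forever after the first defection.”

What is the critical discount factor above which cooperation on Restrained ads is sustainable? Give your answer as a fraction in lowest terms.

Cooperation forever yields 26 each period: 26/(1−δ).
Deviating yields 42 once, then 11 forever: 42 + 11δ/(1−δ).
No profitable deviation requires 26/(1−δ) ≥ 42 + 11δ/(1−δ).
Multiplying by (1−δ): 26 ≥ 42(1−δ) + 11δ = 42 − 31δ.
So 31δ ≥ 16, i.e. δ ≥ 16/31.

16/31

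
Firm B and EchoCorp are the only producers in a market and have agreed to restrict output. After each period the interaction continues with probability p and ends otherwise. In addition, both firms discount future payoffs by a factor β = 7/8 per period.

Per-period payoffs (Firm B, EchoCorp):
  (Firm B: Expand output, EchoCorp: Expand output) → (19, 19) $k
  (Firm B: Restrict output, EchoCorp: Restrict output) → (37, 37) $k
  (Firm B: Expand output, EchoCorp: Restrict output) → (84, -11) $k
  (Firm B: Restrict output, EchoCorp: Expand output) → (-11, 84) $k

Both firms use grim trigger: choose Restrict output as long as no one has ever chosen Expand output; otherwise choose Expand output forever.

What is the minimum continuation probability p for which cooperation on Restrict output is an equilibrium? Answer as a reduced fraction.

376/455

Expected continuation weight on next period's payoff is β·p = 7/8·p, which plays the role of the discount factor.
Cooperation requires 7/8·p ≥ (84−37)/(84−19) = 47/65, hence p ≥ 376/455.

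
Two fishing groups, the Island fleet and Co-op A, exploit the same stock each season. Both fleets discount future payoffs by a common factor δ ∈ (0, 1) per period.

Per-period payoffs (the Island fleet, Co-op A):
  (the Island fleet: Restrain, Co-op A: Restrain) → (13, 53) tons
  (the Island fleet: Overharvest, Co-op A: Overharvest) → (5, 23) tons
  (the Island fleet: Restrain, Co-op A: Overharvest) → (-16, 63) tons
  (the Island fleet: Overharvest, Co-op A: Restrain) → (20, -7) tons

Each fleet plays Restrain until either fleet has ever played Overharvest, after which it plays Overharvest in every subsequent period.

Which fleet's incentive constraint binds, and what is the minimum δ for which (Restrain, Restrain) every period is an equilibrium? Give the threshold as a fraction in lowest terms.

the Island fleet; δ ≥ 7/15

For the Island fleet: deviation gain 20−13 = 7, per-period punishment loss 13−5 = 8. IC gives δ ≥ 7/15.
For Co-op A: gain 10, loss 30 per period, so δ ≥ 10/40 = 1/4.
The tighter constraint is the Island fleet's, so cooperation needs δ ≥ 7/15.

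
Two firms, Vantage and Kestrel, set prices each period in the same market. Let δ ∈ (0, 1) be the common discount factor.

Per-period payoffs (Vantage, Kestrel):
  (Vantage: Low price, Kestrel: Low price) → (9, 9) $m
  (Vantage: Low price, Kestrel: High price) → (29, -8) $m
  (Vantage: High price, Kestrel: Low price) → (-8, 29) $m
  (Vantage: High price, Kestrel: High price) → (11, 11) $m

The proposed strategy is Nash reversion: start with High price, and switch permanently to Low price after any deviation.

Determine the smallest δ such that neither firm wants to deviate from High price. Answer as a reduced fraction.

9/10

11/(1−δ) ≥ 29 + 9δ/(1−δ)
11 ≥ 29 − 20δ
δ ≥ 18/20 = 9/10.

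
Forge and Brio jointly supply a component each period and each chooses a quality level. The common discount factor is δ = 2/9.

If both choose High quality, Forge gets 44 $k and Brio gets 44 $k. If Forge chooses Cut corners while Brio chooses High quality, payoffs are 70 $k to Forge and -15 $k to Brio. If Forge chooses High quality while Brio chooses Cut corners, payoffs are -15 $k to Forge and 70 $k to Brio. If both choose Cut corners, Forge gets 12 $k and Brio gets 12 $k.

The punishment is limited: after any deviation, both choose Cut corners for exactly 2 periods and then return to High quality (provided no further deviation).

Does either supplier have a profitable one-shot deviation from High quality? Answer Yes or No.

Yes

IC: δ+…+δ^2 ≥ (70−44)/(44−12) = 13/16.
At δ = 2/9: partial sum = 0.2716 < 0.8125. Cooperation not sustainable.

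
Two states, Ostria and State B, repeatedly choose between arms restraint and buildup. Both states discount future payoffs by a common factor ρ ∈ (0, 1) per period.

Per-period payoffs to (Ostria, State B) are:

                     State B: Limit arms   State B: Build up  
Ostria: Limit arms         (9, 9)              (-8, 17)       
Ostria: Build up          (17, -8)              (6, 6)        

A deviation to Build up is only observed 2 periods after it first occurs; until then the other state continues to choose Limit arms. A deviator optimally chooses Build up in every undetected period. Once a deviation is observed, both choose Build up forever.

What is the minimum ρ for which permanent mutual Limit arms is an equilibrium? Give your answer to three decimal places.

The best deviation is to choose Build up for all 2 undetected periods, earning 17 each, then 6 forever once detected.
Deviation value: 17(1−ρ^2)/(1−ρ) + 6ρ^2/(1−ρ); cooperation value: 9/(1−ρ).
IC: 9 ≥ 17(1−ρ^2) + 6ρ^2 = 17 − 11ρ^2.
So ρ^2 ≥ 8/11, giving ρ ≥ (8/11)^(1/2) ≈ 0.853.

0.853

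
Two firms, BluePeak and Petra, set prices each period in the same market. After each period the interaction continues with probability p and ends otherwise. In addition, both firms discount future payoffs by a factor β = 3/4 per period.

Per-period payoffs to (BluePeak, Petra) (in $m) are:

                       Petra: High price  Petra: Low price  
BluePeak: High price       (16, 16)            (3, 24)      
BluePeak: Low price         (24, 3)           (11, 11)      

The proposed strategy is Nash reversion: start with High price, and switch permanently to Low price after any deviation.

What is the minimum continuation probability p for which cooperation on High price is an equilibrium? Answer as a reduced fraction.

32/39

Expected continuation weight on next period's payoff is β·p = 3/4·p, which plays the role of the discount factor.
Cooperation requires 3/4·p ≥ (24−16)/(24−11) = 8/13, hence p ≥ 32/39.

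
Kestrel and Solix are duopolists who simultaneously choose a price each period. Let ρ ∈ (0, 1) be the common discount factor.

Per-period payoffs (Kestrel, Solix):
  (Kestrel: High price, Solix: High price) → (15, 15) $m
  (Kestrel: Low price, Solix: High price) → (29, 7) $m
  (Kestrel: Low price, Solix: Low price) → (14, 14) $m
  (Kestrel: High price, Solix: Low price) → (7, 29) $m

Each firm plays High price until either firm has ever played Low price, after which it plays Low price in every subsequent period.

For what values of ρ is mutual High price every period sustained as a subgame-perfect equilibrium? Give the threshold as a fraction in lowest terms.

Cooperation forever yields 15 each period: 15/(1−ρ).
Deviating yields 29 once, then 14 forever: 29 + 14ρ/(1−ρ).
No profitable deviation requires 15/(1−ρ) ≥ 29 + 14ρ/(1−ρ).
Multiplying by (1−ρ): 15 ≥ 29(1−ρ) + 14ρ = 29 − 15ρ.
So 15ρ ≥ 14, i.e. ρ ≥ 14/15.

14/15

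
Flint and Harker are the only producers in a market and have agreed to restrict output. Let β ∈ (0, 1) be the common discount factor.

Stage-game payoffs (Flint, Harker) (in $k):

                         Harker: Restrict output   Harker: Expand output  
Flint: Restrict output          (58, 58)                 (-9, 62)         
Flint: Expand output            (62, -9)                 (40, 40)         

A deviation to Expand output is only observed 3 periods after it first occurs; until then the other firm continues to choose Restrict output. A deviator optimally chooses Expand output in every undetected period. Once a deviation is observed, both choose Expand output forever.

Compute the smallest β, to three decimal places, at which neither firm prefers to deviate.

0.567

A deviator earns 62 for 3 periods, then 40 forever; cooperating earns 58 forever. Multiplying the IC by (1−β):
58 ≥ 62(1−β^3) + 40β^3, so 22·β^3 ≥ 4 and β^3 ≥ 2/11.
β ≥ (2/11)^(1/3) ≈ 0.567.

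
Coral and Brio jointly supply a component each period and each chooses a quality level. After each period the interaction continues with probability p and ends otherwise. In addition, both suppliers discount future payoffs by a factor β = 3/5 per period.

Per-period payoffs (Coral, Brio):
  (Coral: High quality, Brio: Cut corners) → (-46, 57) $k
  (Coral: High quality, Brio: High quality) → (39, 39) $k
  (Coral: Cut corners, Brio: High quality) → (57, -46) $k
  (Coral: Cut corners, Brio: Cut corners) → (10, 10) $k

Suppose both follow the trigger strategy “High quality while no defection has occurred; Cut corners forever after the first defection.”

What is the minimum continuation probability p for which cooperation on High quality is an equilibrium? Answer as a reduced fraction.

Expected continuation weight on next period's payoff is β·p = 3/5·p, which plays the role of the discount factor.
Cooperation requires 3/5·p ≥ (57−39)/(57−10) = 18/47, hence p ≥ 30/47.

30/47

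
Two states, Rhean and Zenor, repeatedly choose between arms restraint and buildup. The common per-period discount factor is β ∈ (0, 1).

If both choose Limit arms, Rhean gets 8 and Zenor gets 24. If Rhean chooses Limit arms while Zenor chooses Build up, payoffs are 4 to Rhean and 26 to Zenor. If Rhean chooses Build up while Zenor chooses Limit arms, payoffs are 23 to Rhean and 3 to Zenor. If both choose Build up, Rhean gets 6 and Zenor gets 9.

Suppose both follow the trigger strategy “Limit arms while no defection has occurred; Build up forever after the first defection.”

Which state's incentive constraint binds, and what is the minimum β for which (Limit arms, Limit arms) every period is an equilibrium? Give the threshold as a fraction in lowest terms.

Rhean; β ≥ 15/17

Rhean: cooperation gives 8 each period; deviation gives 23 once then 6 forever.
  8/(1−β) ≥ 23 + 6β/(1−β) ⇒ β ≥ 15/17.
Zenor: cooperation gives 24 each period; deviation gives 26 once then 9 forever.
  β ≥ 2/17.
Both must hold, so the binding constraint is Rhean's: β ≥ 15/17.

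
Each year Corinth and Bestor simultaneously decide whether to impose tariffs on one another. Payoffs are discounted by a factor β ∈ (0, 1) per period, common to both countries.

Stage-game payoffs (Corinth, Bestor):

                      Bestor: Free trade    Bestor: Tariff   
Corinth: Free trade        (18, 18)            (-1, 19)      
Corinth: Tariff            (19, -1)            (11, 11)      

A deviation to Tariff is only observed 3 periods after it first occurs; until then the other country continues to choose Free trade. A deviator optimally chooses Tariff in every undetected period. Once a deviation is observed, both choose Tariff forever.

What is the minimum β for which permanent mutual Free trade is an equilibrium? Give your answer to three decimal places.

Deviating for the 3 undetected periods gains 19−18 = 1 per period over cooperation, then loses 18−11 = 7 per period forever once punishment starts.
Gain: 1(1 + β + … + β^2); loss: 7·β^3/(1−β).
No profitable deviation ⇔ 1(1−β^3) ≤ 7·β^3, i.e. β^3 ≥ 1/(1+7) = 1/8.
Hence β ≥ (1/8)^(1/3) ≈ 0.500.

0.500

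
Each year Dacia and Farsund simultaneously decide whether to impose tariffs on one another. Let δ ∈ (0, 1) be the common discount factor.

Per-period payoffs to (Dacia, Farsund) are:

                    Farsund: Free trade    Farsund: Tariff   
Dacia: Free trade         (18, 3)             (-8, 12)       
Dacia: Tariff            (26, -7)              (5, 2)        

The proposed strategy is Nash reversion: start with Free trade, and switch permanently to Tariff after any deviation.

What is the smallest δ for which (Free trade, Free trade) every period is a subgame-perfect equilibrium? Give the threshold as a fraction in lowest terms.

Dacia's threshold: (26−18)/(26−5) = 8/21.
Farsund's threshold: (12−3)/(12−2) = 9/10.
8/21 < 9/10, so Farsund binds and δ* = 9/10.

9/10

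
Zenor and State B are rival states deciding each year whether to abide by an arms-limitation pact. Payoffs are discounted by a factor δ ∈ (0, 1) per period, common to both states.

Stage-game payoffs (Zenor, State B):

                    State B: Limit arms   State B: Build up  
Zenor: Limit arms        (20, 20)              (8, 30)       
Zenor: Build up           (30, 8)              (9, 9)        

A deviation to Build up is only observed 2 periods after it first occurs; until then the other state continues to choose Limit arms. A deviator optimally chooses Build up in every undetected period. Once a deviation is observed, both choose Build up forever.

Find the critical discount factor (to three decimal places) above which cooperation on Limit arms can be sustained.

Deviating for the 2 undetected periods gains 30−20 = 10 per period over cooperation, then loses 20−9 = 11 per period forever once punishment starts.
Gain: 10(1 + δ + … + δ^1); loss: 11·δ^2/(1−δ).
No profitable deviation ⇔ 10(1−δ^2) ≤ 11·δ^2, i.e. δ^2 ≥ 10/(10+11) = 10/21.
Hence δ ≥ (10/21)^(1/2) ≈ 0.690.

0.690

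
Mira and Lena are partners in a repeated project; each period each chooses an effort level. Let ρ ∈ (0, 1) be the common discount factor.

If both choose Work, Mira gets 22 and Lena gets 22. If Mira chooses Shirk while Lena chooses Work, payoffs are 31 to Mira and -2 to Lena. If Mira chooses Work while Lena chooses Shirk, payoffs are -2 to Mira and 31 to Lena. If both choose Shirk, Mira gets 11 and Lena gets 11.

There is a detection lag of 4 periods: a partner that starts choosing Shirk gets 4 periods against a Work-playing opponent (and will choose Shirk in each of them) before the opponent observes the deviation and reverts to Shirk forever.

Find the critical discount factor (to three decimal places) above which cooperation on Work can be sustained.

Deviating for the 4 undetected periods gains 31−22 = 9 per period over cooperation, then loses 22−11 = 11 per period forever once punishment starts.
Gain: 9(1 + ρ + … + ρ^3); loss: 11·ρ^4/(1−ρ).
No profitable deviation ⇔ 9(1−ρ^4) ≤ 11·ρ^4, i.e. ρ^4 ≥ 9/(9+11) = 9/20.
Hence ρ ≥ (9/20)^(1/4) ≈ 0.819.

0.819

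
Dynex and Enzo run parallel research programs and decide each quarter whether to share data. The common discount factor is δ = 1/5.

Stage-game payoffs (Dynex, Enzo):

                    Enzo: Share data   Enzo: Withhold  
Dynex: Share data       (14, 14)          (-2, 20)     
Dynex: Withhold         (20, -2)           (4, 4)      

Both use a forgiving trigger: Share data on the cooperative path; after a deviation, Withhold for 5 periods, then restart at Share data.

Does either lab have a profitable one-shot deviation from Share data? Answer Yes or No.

Yes

A one-shot deviation gives 20 now, then 4 for 5 periods, then back to 14.
Gain from deviating: (20−14) today; loss: (14−4) in each of the next 5 periods.
No-deviation condition: (14−4)(δ+…+δ^5) ≥ 20−14, i.e. δ+…+δ^5 ≥ 3/5.
At δ = 1/5: δ+…+δ^5 = 0.2499 < 0.6000.
So cooperation is not sustainable.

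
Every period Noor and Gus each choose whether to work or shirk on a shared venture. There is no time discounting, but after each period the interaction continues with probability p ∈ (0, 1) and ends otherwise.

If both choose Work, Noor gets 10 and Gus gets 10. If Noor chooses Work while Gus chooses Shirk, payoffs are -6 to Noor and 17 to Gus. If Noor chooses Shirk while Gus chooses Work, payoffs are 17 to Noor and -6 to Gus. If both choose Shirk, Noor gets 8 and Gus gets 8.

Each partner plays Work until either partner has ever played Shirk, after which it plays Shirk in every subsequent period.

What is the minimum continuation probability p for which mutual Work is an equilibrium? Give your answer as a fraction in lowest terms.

7/9

Expected cooperation value is 10 + p·10 + p²·10 + … = 10/(1−p); deviation gives 17 + p·8/(1−p).
10 ≥ 17(1−p) + 8p ⇒ 9p ≥ 7 ⇒ p ≥ 7/9.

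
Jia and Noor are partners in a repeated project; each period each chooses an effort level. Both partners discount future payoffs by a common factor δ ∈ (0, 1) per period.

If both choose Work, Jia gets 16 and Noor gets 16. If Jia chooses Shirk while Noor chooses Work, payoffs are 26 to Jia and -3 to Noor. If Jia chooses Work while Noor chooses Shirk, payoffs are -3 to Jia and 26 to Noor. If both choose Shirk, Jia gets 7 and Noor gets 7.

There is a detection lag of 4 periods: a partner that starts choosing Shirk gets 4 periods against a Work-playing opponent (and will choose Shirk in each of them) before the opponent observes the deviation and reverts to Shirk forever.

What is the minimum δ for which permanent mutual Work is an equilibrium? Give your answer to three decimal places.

0.852

A deviator earns 26 for 4 periods, then 7 forever; cooperating earns 16 forever. Multiplying the IC by (1−δ):
16 ≥ 26(1−δ^4) + 7δ^4, so 19·δ^4 ≥ 10 and δ^4 ≥ 10/19.
δ ≥ (10/19)^(1/4) ≈ 0.852.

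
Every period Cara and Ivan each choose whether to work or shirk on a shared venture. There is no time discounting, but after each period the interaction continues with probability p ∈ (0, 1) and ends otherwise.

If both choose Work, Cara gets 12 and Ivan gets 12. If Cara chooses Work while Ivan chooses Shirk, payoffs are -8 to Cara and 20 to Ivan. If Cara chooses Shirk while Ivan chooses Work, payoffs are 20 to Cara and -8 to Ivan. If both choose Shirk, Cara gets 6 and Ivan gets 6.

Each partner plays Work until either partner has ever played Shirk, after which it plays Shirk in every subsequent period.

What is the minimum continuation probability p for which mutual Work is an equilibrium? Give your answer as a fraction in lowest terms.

With no time discounting, the continuation probability p plays the role of the discount factor.
Grim-trigger IC: 12/(1−p) ≥ 20 + 6p/(1−p) ⇒ p ≥ (20−12)/(20−6) = 4/7.

4/7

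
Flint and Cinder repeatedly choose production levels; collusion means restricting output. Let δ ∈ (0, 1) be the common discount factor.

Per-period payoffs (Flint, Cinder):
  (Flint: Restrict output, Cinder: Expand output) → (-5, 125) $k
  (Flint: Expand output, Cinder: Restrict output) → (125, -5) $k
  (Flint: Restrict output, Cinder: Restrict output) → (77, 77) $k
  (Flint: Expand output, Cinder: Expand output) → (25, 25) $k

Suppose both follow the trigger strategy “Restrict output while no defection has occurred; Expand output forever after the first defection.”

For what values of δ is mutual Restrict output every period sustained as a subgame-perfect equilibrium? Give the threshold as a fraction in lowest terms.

One-period gain from deviating is 125 − 77 = 48. The loss is 77 − 25 = 52 in every subsequent period, with present value 52·δ/(1−δ).
Deviation is unprofitable when 52·δ/(1−δ) ≥ 48, i.e. δ/(1−δ) ≥ 12/13.
Equivalently δ ≥ 48/(48+52) = 12/25.

12/25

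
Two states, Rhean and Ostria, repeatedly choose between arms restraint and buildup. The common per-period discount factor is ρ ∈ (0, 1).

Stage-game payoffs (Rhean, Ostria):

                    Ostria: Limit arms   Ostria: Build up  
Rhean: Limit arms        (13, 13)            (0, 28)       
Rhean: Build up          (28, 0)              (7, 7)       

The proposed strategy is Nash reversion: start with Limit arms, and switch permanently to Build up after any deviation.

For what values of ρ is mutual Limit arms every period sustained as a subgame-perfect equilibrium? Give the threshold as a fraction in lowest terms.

13/(1−ρ) ≥ 28 + 7ρ/(1−ρ)
13 ≥ 28 − 21ρ
ρ ≥ 15/21 = 5/7.

5/7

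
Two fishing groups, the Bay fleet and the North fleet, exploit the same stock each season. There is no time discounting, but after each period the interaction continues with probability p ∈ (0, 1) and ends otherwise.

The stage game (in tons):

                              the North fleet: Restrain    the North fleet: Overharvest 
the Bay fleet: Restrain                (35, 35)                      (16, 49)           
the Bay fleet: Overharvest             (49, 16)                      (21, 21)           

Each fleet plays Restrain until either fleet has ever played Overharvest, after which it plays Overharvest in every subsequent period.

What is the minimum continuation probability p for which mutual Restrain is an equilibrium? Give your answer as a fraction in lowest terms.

With no time discounting, the continuation probability p plays the role of the discount factor.
Grim-trigger IC: 35/(1−p) ≥ 49 + 21p/(1−p) ⇒ p ≥ (49−35)/(49−21) = 1/2.

1/2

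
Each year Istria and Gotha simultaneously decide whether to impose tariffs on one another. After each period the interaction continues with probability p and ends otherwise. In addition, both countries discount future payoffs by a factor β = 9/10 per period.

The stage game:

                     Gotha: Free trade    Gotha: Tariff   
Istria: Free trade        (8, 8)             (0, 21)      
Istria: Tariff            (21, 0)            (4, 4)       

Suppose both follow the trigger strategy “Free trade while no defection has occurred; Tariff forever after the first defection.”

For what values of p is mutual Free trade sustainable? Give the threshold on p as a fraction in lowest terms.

130/153

Expected continuation weight on next period's payoff is β·p = 9/10·p, which plays the role of the discount factor.
Cooperation requires 9/10·p ≥ (21−8)/(21−4) = 13/17, hence p ≥ 130/153.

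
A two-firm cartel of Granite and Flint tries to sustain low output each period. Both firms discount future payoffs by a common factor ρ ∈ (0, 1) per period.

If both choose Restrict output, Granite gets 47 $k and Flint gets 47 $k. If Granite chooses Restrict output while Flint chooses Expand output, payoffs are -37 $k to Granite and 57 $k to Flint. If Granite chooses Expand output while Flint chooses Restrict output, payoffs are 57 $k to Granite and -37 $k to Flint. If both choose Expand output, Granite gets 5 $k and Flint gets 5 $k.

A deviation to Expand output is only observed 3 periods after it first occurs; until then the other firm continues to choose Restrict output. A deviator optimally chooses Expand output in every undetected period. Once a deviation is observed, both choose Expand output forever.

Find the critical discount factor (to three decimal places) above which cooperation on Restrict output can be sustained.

Deviating for the 3 undetected periods gains 57−47 = 10 per period over cooperation, then loses 47−5 = 42 per period forever once punishment starts.
Gain: 10(1 + ρ + … + ρ^2); loss: 42·ρ^3/(1−ρ).
No profitable deviation ⇔ 10(1−ρ^3) ≤ 42·ρ^3, i.e. ρ^3 ≥ 10/(10+42) = 5/26.
Hence ρ ≥ (5/26)^(1/3) ≈ 0.577.

0.577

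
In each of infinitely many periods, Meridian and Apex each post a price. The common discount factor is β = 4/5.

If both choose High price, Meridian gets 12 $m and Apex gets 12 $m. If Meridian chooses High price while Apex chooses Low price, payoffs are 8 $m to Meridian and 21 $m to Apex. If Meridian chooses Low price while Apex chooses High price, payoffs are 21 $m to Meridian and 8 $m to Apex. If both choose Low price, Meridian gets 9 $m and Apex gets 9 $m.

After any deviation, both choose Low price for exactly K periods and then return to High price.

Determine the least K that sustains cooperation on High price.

Need Σ_{k=1}^{K} β^k ≥ (21−12)/(12−9) = 3.0000 at β = 4/5.
At K = 6 the sum is 2.9514 < 3.0000; at K = 7 it is 3.1611 ≥ 3.0000.
So the minimum punishment length is K = 7.

7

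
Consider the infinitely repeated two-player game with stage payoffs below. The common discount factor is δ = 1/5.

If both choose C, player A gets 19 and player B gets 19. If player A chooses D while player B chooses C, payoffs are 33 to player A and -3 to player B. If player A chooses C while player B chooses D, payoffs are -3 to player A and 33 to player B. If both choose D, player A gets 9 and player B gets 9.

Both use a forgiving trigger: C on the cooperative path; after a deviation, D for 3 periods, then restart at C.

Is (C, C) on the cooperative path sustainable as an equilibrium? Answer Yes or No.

A one-shot deviation gives 33 now, then 9 for 3 periods, then back to 19.
Gain from deviating: (33−19) today; loss: (19−9) in each of the next 3 periods.
No-deviation condition: (19−9)(δ+…+δ^3) ≥ 33−19, i.e. δ+…+δ^3 ≥ 7/5.
At δ = 1/5: δ+…+δ^3 = 0.2480 < 1.4000.
So cooperation is not sustainable.

No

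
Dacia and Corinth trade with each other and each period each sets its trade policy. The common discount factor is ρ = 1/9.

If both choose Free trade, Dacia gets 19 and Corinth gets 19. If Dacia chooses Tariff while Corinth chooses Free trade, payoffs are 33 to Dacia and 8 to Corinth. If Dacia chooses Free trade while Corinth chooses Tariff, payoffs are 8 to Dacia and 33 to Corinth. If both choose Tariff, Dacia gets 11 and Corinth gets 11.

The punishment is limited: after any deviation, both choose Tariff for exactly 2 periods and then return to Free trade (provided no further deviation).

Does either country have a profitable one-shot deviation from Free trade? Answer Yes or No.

IC: ρ+…+ρ^2 ≥ (33−19)/(19−11) = 7/4.
At ρ = 1/9: partial sum = 0.1235 < 1.7500. Cooperation not sustainable.

Yes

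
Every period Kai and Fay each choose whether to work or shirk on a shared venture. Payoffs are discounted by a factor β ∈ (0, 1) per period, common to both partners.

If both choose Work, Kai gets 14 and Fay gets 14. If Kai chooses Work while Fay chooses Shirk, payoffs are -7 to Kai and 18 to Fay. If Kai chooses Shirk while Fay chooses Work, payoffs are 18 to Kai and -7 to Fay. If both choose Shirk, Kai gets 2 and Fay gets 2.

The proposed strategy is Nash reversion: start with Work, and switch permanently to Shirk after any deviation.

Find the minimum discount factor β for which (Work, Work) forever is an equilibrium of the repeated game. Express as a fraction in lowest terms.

One-period gain from deviating is 18 − 14 = 4. The loss is 14 − 2 = 12 in every subsequent period, with present value 12·β/(1−β).
Deviation is unprofitable when 12·β/(1−β) ≥ 4, i.e. β/(1−β) ≥ 1/3.
Equivalently β ≥ 4/(4+12) = 1/4.

1/4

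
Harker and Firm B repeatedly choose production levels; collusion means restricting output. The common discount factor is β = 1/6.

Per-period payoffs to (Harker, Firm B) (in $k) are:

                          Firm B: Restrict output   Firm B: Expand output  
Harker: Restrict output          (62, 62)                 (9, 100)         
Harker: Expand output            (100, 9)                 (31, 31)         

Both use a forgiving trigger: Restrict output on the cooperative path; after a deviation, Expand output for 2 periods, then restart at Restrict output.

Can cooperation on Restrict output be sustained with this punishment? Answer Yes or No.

A one-shot deviation gives 100 now, then 31 for 2 periods, then back to 62.
Gain from deviating: (100−62) today; loss: (62−31) in each of the next 2 periods.
No-deviation condition: (62−31)(β+…+β^2) ≥ 100−62, i.e. β+…+β^2 ≥ 38/31.
At β = 1/6: β+…+β^2 = 0.1944 < 1.2258.
So cooperation is not sustainable.

No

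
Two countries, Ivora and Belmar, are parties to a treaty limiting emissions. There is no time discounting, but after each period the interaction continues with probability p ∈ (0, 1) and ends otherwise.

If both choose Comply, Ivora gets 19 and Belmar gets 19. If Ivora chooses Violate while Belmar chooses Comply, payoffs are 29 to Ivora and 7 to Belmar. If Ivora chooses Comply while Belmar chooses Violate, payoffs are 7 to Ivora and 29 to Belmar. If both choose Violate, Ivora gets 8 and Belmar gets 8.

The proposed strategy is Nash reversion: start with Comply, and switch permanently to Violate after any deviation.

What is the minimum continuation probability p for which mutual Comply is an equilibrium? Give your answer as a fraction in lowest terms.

With no time discounting, the continuation probability p plays the role of the discount factor.
Grim-trigger IC: 19/(1−p) ≥ 29 + 8p/(1−p) ⇒ p ≥ (29−19)/(29−8) = 10/21.

10/21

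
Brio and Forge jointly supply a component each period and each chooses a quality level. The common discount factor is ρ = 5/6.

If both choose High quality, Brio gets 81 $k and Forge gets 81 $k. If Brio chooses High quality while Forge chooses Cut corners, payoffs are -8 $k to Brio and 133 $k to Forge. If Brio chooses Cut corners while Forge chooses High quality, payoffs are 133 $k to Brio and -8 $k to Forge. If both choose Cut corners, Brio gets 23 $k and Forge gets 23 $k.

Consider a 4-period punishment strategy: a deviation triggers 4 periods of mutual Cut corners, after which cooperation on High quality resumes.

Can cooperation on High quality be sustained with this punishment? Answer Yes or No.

Yes

A one-shot deviation gives 133 now, then 23 for 4 periods, then back to 81.
Gain from deviating: (133−81) today; loss: (81−23) in each of the next 4 periods.
No-deviation condition: (81−23)(ρ+…+ρ^4) ≥ 133−81, i.e. ρ+…+ρ^4 ≥ 26/29.
At ρ = 5/6: ρ+…+ρ^4 = 2.5887 ≥ 0.8966.
So cooperation is sustainable.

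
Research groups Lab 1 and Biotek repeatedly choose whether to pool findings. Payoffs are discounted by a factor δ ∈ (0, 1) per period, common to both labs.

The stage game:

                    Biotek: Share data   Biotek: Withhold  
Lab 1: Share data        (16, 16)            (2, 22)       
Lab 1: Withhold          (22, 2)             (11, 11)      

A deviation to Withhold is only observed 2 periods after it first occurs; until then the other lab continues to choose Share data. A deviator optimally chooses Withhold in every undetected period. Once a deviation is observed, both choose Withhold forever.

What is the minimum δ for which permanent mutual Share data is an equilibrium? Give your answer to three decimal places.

Deviating for the 2 undetected periods gains 22−16 = 6 per period over cooperation, then loses 16−11 = 5 per period forever once punishment starts.
Gain: 6(1 + δ + … + δ^1); loss: 5·δ^2/(1−δ).
No profitable deviation ⇔ 6(1−δ^2) ≤ 5·δ^2, i.e. δ^2 ≥ 6/(6+5) = 6/11.
Hence δ ≥ (6/11)^(1/2) ≈ 0.739.

0.739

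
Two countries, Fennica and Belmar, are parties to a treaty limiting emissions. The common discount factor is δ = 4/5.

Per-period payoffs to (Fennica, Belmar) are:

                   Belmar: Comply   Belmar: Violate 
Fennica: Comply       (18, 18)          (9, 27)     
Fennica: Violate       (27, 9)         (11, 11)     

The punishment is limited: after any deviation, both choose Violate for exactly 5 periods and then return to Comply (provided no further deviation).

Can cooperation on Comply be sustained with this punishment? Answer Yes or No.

IC: δ+…+δ^5 ≥ (27−18)/(18−11) = 9/7.
At δ = 4/5: partial sum = 2.6893 ≥ 1.2857. Cooperation sustainable.

Yes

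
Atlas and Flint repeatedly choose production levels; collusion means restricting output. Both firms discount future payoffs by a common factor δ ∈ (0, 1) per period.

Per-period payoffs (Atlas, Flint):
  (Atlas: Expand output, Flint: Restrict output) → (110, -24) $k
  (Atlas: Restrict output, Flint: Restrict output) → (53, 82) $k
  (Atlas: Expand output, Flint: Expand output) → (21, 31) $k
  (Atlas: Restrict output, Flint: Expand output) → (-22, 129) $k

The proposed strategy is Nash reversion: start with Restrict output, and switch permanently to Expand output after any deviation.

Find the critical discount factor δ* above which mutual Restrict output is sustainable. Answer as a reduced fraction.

57/89

Atlas's threshold: (110−53)/(110−21) = 57/89.
Flint's threshold: (129−82)/(129−31) = 47/98.
57/89 > 47/98, so Atlas binds and δ* = 57/89.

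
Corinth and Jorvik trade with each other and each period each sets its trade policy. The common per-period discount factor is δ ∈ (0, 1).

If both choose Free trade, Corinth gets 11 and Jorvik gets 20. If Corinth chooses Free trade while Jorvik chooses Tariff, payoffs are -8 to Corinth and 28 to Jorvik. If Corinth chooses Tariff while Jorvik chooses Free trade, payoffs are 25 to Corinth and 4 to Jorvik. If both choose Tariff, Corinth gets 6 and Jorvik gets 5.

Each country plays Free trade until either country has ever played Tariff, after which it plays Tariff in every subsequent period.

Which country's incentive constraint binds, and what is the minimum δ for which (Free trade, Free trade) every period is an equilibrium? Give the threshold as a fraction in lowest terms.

For Corinth: deviation gain 25−11 = 14, per-period punishment loss 11−6 = 5. IC gives δ ≥ 14/19.
For Jorvik: gain 8, loss 15 per period, so δ ≥ 8/23.
The tighter constraint is Corinth's, so cooperation needs δ ≥ 14/19.

Corinth; δ ≥ 14/19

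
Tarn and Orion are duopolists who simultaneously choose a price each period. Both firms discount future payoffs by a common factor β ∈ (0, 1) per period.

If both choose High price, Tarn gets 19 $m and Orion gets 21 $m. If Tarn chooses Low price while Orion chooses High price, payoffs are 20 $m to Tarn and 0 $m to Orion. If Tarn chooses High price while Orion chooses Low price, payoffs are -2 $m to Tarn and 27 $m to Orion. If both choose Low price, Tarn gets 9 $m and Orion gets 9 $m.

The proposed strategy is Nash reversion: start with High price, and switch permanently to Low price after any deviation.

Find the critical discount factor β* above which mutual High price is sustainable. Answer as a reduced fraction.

1/3

Tarn: cooperation gives 19 each period; deviation gives 20 once then 9 forever.
  19/(1−β) ≥ 20 + 9β/(1−β) ⇒ β ≥ 1/11.
Orion: cooperation gives 21 each period; deviation gives 27 once then 9 forever.
  β ≥ 6/18 = 1/3.
Both must hold, so the binding constraint is Orion's: β ≥ 1/3.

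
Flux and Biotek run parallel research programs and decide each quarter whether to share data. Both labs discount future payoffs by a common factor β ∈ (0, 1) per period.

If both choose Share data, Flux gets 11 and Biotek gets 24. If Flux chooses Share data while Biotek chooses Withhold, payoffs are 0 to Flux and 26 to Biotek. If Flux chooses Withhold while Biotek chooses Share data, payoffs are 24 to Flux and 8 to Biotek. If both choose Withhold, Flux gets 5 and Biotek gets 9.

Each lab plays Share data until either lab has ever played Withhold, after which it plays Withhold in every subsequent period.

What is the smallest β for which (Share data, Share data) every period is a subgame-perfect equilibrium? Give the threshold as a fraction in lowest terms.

13/19

Flux: cooperation gives 11 each period; deviation gives 24 once then 5 forever.
  11/(1−β) ≥ 24 + 5β/(1−β) ⇒ β ≥ 13/19.
Biotek: cooperation gives 24 each period; deviation gives 26 once then 9 forever.
  β ≥ 2/17.
Both must hold, so the binding constraint is Flux's: β ≥ 13/19.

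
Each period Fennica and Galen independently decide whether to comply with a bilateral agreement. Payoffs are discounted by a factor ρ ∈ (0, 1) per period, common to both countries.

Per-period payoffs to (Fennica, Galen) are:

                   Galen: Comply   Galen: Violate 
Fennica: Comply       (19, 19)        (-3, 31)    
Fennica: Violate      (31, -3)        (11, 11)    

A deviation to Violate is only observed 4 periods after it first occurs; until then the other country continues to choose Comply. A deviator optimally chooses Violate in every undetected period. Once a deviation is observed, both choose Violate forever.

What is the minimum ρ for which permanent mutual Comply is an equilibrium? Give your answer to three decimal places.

0.880

The best deviation is to choose Violate for all 4 undetected periods, earning 31 each, then 11 forever once detected.
Deviation value: 31(1−ρ^4)/(1−ρ) + 11ρ^4/(1−ρ); cooperation value: 19/(1−ρ).
IC: 19 ≥ 31(1−ρ^4) + 11ρ^4 = 31 − 20ρ^4.
So ρ^4 ≥ 12/20 = 3/5, giving ρ ≥ (3/5)^(1/4) ≈ 0.880.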